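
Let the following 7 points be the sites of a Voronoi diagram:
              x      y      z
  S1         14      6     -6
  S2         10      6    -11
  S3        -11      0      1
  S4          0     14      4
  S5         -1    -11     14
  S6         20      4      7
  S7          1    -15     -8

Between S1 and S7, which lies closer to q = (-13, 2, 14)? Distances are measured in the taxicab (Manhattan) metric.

d(q,S1) = |-13−14| + |2−6| + |14−(-6)| = 27 + 4 + 20 = 51
d(q,S7) = |-13−1| + |2−(-15)| + |14−(-8)| = 14 + 17 + 22 = 53
51 < 53, so S1 is closer.

S1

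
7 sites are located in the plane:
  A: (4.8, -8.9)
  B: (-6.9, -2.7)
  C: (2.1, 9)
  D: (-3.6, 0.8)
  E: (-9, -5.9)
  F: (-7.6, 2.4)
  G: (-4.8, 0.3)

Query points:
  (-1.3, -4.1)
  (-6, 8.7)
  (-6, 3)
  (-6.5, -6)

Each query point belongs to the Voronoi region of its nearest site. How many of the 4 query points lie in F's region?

(-1.3, -4.1) — d² to each: A:60.25, B:33.32, C:183.17, D:29.3, E:62.53, F:81.94, G:31.61 → nearest is D
(-6, 8.7) — d² to each: A:426.4, B:130.77, C:65.7, D:68.17, E:222.16, F:42.25, G:72 → nearest is F
(-6, 3) — d² to each: A:258.25, B:33.3, C:101.61, D:10.6, E:88.21, F:2.92, G:8.73 → nearest is F
(-6.5, -6) — d² to each: A:136.1, B:11.05, C:298.96, D:54.65, E:6.26, F:71.77, G:42.58 → nearest is E
2 of the 4 points have F as nearest.

2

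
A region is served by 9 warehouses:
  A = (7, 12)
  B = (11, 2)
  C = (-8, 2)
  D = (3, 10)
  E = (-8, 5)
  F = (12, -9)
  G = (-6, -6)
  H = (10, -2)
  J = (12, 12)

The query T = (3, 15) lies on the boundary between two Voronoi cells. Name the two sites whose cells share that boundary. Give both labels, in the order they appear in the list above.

A and D

Squared distances from T to each site:
|TA|² = 16 + 9 = 25
|TB|² = 64 + 169 = 233
|TC|² = 121 + 169 = 290
|TD|² = 0 + 25 = 25
|TE|² = 121 + 100 = 221
|TF|² = 81 + 576 = 657
|TG|² = 81 + 441 = 522
|TH|² = 49 + 289 = 338
|TJ|² = 81 + 9 = 90
T is equidistant from A and D (both at squared distance 25), and every other site is strictly farther — so T lies on the A–D Voronoi edge.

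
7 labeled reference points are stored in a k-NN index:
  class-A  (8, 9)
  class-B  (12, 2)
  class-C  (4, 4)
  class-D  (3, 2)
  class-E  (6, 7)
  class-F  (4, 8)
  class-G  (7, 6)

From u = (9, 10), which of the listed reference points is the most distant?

class-D

Squared Euclidean distances:
d²(u, class-A) = (9−8)² + (10−9)² = 1 + 1 = 2
d²(u, class-B) = (9−12)² + (10−2)² = 9 + 64 = 73
d²(u, class-C) = (9−4)² + (10−4)² = 25 + 36 = 61
d²(u, class-D) = (9−3)² + (10−2)² = 36 + 64 = 100
d²(u, class-E) = (9−6)² + (10−7)² = 9 + 9 = 18
d²(u, class-F) = (9−4)² + (10−8)² = 25 + 4 = 29
d²(u, class-G) = (9−7)² + (10−6)² = 4 + 16 = 20
The largest is to class-D.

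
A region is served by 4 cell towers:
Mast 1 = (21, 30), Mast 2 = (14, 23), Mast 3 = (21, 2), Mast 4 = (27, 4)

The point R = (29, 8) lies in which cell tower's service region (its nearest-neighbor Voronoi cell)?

Mast 4

Compare squared distances (the ordering matches that of the actual distances):
d²(R, Mast 1) = 64 + 484 = 548
d²(R, Mast 2) = 225 + 225 = 450
d²(R, Mast 3) = 64 + 36 = 100
d²(R, Mast 4) = 4 + 16 = 20
The smallest is to Mast 4, so R lies in the Voronoi region of Mast 4.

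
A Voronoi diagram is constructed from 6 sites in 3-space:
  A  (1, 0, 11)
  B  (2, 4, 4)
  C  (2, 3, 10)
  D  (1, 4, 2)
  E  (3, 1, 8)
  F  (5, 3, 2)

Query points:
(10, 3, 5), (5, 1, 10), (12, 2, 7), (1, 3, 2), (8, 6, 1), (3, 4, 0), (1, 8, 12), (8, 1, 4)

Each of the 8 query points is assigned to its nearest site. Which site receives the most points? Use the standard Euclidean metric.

F

(10, 3, 5) — d² to each: A:126, B:66, C:89, D:91, E:62, F:34 → nearest is F
(5, 1, 10) — d² to each: A:18, B:54, C:13, D:89, E:8, F:68 → nearest is E
(12, 2, 7) — d² to each: A:141, B:113, C:110, D:150, E:83, F:75 → nearest is F
(1, 3, 2) — d² to each: A:90, B:6, C:65, D:1, E:44, F:16 → nearest is D
(8, 6, 1) — d² to each: A:185, B:49, C:126, D:54, E:99, F:19 → nearest is F
(3, 4, 0) — d² to each: A:141, B:17, C:102, D:8, E:73, F:9 → nearest is D
(1, 8, 12) — d² to each: A:65, B:81, C:30, D:116, E:69, F:141 → nearest is C
(8, 1, 4) — d² to each: A:99, B:45, C:76, D:62, E:41, F:17 → nearest is F
Tally — C:1, D:2, E:1, F:4. F captures the most (4).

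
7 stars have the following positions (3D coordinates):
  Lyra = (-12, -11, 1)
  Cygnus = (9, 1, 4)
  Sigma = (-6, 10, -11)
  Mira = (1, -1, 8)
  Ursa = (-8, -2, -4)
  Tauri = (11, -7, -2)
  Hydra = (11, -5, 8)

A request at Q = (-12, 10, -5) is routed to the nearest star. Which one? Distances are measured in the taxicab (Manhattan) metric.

d(Q, Lyra) = |-12−(-12)| + |10−(-11)| + |-5−1| = 0 + 21 + 6 = 27
d(Q, Cygnus) = |-12−9| + |10−1| + |-5−4| = 21 + 9 + 9 = 39
d(Q, Sigma) = |-12−(-6)| + |10−10| + |-5−(-11)| = 6 + 0 + 6 = 12
d(Q, Mira) = |-12−1| + |10−(-1)| + |-5−8| = 13 + 11 + 13 = 37
d(Q, Ursa) = |-12−(-8)| + |10−(-2)| + |-5−(-4)| = 4 + 12 + 1 = 17
d(Q, Tauri) = |-12−11| + |10−(-7)| + |-5−(-2)| = 23 + 17 + 3 = 43
d(Q, Hydra) = |-12−11| + |10−(-5)| + |-5−8| = 23 + 15 + 13 = 51
Sigma is nearest.

Sigma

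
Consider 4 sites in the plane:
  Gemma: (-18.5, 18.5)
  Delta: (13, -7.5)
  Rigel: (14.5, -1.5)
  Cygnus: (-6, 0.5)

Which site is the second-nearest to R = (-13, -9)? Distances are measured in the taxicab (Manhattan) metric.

Delta

d(R, Gemma) = |-13−(-18.5)| + |-9−18.5| = 5.5 + 27.5 = 33
d(R, Delta) = |-13−13| + |-9−(-7.5)| = 26 + 1.5 = 27.5
d(R, Rigel) = |-13−14.5| + |-9−(-1.5)| = 27.5 + 7.5 = 35
d(R, Cygnus) = |-13−(-6)| + |-9−0.5| = 7 + 9.5 = 16.5
Sorted ascending: Cygnus, Delta, Gemma, … — the second-nearest is Delta.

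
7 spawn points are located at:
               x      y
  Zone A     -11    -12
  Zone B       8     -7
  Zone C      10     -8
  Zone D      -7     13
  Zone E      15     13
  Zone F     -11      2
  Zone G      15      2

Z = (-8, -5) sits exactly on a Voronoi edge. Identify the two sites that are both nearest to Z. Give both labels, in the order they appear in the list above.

Zone A and Zone F

Squared distances from Z to each site:
d²(Z, Zone A) = 9 + 49 = 58
d²(Z, Zone B) = 256 + 4 = 260
d²(Z, Zone C) = 324 + 9 = 333
d²(Z, Zone D) = 1 + 324 = 325
d²(Z, Zone E) = 529 + 324 = 853
d²(Z, Zone F) = 9 + 49 = 58
d²(Z, Zone G) = 529 + 49 = 578
Z is equidistant from Zone A and Zone F (both at squared distance 58), and every other site is strictly farther — so Z lies on the Zone A–Zone F Voronoi edge.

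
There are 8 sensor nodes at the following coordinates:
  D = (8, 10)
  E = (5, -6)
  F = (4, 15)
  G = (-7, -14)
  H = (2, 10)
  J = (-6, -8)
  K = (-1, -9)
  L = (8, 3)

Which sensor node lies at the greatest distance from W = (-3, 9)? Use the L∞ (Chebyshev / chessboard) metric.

G

d(W,D) = max(11, 1) = 11
d(W,E) = max(8, 15) = 15
d(W,F) = max(7, 6) = 7
d(W,G) = max(4, 23) = 23
d(W,H) = max(5, 1) = 5
d(W,J) = max(3, 17) = 17
d(W,K) = max(2, 18) = 18
d(W,L) = max(11, 6) = 11
The largest is to G.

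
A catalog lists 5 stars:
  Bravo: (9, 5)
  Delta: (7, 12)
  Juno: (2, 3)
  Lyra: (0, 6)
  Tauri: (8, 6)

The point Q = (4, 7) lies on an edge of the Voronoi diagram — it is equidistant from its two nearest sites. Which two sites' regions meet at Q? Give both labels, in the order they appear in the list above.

Squared distances from Q to each site:
d²(Q, Bravo) = (4−9)² + (7−5)² = 25 + 4 = 29
d²(Q, Delta) = (4−7)² + (7−12)² = 9 + 25 = 34
d²(Q, Juno) = (4−2)² + (7−3)² = 4 + 16 = 20
d²(Q, Lyra) = (4−0)² + (7−6)² = 16 + 1 = 17
d²(Q, Tauri) = (4−8)² + (7−6)² = 16 + 1 = 17
Q is equidistant from Lyra and Tauri (both at squared distance 17), and every other site is strictly farther — so Q lies on the Lyra–Tauri Voronoi edge.

Lyra and Tauri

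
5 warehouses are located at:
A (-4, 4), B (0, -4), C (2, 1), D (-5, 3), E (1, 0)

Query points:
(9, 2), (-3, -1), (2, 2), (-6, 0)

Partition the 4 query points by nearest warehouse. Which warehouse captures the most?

(9, 2) — d² to each: A:173, B:117, C:50, D:197, E:68 → nearest is C
(-3, -1) — d² to each: A:26, B:18, C:29, D:20, E:17 → nearest is E
(2, 2) — d² to each: A:40, B:40, C:1, D:50, E:5 → nearest is C
(-6, 0) — d² to each: A:20, B:52, C:65, D:10, E:49 → nearest is D
Tally — C:2, D:1, E:1. C captures the most (2).

C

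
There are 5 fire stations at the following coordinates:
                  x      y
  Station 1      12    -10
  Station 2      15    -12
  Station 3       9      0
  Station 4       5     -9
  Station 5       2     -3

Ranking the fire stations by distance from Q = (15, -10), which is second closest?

Station 1

Since √ is increasing, it suffices to compare squared distances:
d²(Q, Station 1) = 9 + 0 = 9
d²(Q, Station 2) = 0 + 4 = 4
d²(Q, Station 3) = 36 + 100 = 136
d²(Q, Station 4) = 100 + 1 = 101
d²(Q, Station 5) = 169 + 49 = 218
Sorted ascending: Station 2, Station 1, Station 4, … — the second-nearest is Station 1.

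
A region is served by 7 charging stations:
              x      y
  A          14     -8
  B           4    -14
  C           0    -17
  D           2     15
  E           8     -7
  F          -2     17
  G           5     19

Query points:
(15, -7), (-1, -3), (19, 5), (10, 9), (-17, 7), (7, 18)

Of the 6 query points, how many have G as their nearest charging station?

(15, -7) — d² to each: A:2, B:170, C:325, D:653, E:49, F:865, G:776 → nearest is A
(-1, -3) — d² to each: A:250, B:146, C:197, D:333, E:97, F:401, G:520 → nearest is E
(19, 5) — d² to each: A:194, B:586, C:845, D:389, E:265, F:585, G:392 → nearest is A
(10, 9) — d² to each: A:305, B:565, C:776, D:100, E:260, F:208, G:125 → nearest is D
(-17, 7) — d² to each: A:1186, B:882, C:865, D:425, E:821, F:325, G:628 → nearest is F
(7, 18) — d² to each: A:725, B:1033, C:1274, D:34, E:626, F:82, G:5 → nearest is G
1 of the 6 points has G as nearest.

1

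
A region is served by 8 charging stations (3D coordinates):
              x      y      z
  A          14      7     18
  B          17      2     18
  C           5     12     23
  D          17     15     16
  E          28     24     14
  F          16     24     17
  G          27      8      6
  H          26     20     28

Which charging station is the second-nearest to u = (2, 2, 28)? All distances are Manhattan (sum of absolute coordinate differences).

B

d(u,A) = |2−14| + |2−7| + |28−18| = 12 + 5 + 10 = 27
d(u,B) = |2−17| + |2−2| + |28−18| = 15 + 0 + 10 = 25
d(u,C) = |2−5| + |2−12| + |28−23| = 3 + 10 + 5 = 18
d(u,D) = |2−17| + |2−15| + |28−16| = 15 + 13 + 12 = 40
d(u,E) = |2−28| + |2−24| + |28−14| = 26 + 22 + 14 = 62
d(u,F) = |2−16| + |2−24| + |28−17| = 14 + 22 + 11 = 47
d(u,G) = |2−27| + |2−8| + |28−6| = 25 + 6 + 22 = 53
d(u,H) = |2−26| + |2−20| + |28−28| = 24 + 18 + 0 = 42
Sorted ascending: C, B, A, … — the second-nearest is B.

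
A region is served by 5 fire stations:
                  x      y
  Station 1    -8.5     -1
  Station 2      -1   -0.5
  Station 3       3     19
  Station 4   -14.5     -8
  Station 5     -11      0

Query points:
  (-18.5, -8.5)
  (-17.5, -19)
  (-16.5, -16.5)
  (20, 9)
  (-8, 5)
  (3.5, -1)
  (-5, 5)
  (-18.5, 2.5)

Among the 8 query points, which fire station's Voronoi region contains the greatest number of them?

(-18.5, -8.5) — d² to each: Station 1:156.25, Station 2:370.25, Station 3:1218.5, Station 4:16.25, Station 5:128.5 → nearest is Station 4
(-17.5, -19) — d² to each: Station 1:405, Station 2:614.5, Station 3:1864.25, Station 4:130, Station 5:403.25 → nearest is Station 4
(-16.5, -16.5) — d² to each: Station 1:304.25, Station 2:496.25, Station 3:1640.5, Station 4:76.25, Station 5:302.5 → nearest is Station 4
(20, 9) — d² to each: Station 1:912.25, Station 2:531.25, Station 3:389, Station 4:1479.25, Station 5:1042 → nearest is Station 3
(-8, 5) — d² to each: Station 1:36.25, Station 2:79.25, Station 3:317, Station 4:211.25, Station 5:34 → nearest is Station 5
(3.5, -1) — d² to each: Station 1:144, Station 2:20.5, Station 3:400.25, Station 4:373, Station 5:211.25 → nearest is Station 2
(-5, 5) — d² to each: Station 1:48.25, Station 2:46.25, Station 3:260, Station 4:259.25, Station 5:61 → nearest is Station 2
(-18.5, 2.5) — d² to each: Station 1:112.25, Station 2:315.25, Station 3:734.5, Station 4:126.25, Station 5:62.5 → nearest is Station 5
Tally — Station 2:2, Station 3:1, Station 4:3, Station 5:2. Station 4 captures the most (3).

Station 4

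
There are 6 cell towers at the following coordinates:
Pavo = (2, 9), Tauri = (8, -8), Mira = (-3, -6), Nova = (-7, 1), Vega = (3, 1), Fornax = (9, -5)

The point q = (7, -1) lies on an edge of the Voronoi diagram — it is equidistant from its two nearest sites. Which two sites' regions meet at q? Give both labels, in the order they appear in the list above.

Vega and Fornax

Squared distances from q to each site:
d²(q, Pavo) = 25 + 100 = 125
d²(q, Tauri) = 1 + 49 = 50
d²(q, Mira) = 100 + 25 = 125
d²(q, Nova) = 196 + 4 = 200
d²(q, Vega) = 16 + 4 = 20
d²(q, Fornax) = 4 + 16 = 20
q is equidistant from Vega and Fornax (both at squared distance 20), and every other site is strictly farther — so q lies on the Vega–Fornax Voronoi edge.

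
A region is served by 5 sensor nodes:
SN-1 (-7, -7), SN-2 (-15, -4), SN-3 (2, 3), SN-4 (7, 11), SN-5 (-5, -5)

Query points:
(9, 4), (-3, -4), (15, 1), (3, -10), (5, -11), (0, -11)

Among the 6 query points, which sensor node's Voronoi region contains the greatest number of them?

(9, 4) — d² to each: SN-1:377, SN-2:640, SN-3:50, SN-4:53, SN-5:277 → nearest is SN-3
(-3, -4) — d² to each: SN-1:25, SN-2:144, SN-3:74, SN-4:325, SN-5:5 → nearest is SN-5
(15, 1) — d² to each: SN-1:548, SN-2:925, SN-3:173, SN-4:164, SN-5:436 → nearest is SN-4
(3, -10) — d² to each: SN-1:109, SN-2:360, SN-3:170, SN-4:457, SN-5:89 → nearest is SN-5
(5, -11) — d² to each: SN-1:160, SN-2:449, SN-3:205, SN-4:488, SN-5:136 → nearest is SN-5
(0, -11) — d² to each: SN-1:65, SN-2:274, SN-3:200, SN-4:533, SN-5:61 → nearest is SN-5
Tally — SN-3:1, SN-4:1, SN-5:4. SN-5 captures the most (4).

SN-5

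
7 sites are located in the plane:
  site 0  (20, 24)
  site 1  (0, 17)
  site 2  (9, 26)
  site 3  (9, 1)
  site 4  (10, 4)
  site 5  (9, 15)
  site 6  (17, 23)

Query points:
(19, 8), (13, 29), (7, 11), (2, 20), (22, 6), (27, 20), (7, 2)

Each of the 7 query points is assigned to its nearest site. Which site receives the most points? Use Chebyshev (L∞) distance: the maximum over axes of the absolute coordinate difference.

(19, 8) — d to each: site 0:16, site 1:19, site 2:18, site 3:10, site 4:9, site 5:10, site 6:15 → nearest is site 4
(13, 29) — d to each: site 0:7, site 1:13, site 2:4, site 3:28, site 4:25, site 5:14, site 6:6 → nearest is site 2
(7, 11) — d to each: site 0:13, site 1:7, site 2:15, site 3:10, site 4:7, site 5:4, site 6:12 → nearest is site 5
(2, 20) — d to each: site 0:18, site 1:3, site 2:7, site 3:19, site 4:16, site 5:7, site 6:15 → nearest is site 1
(22, 6) — d to each: site 0:18, site 1:22, site 2:20, site 3:13, site 4:12, site 5:13, site 6:17 → nearest is site 4
(27, 20) — d to each: site 0:7, site 1:27, site 2:18, site 3:19, site 4:17, site 5:18, site 6:10 → nearest is site 0
(7, 2) — d to each: site 0:22, site 1:15, site 2:24, site 3:2, site 4:3, site 5:13, site 6:21 → nearest is site 3
Tally — site 0:1, site 1:1, site 2:1, site 3:1, site 4:2, site 5:1. site 4 captures the most (2).

site 4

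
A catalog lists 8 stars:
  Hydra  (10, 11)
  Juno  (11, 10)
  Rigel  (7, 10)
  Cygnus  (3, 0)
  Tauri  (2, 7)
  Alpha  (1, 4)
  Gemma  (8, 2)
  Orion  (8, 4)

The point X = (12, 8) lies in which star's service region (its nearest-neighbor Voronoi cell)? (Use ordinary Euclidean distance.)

Compare squared distances (the ordering matches that of the actual distances):
d²(X, Hydra) = (12−10)² + (8−11)² = 4 + 9 = 13
d²(X, Juno) = (12−11)² + (8−10)² = 1 + 4 = 5
d²(X, Rigel) = (12−7)² + (8−10)² = 25 + 4 = 29
d²(X, Cygnus) = (12−3)² + (8−0)² = 81 + 64 = 145
d²(X, Tauri) = (12−2)² + (8−7)² = 100 + 1 = 101
d²(X, Alpha) = (12−1)² + (8−4)² = 121 + 16 = 137
d²(X, Gemma) = (12−8)² + (8−2)² = 16 + 36 = 52
d²(X, Orion) = (12−8)² + (8−4)² = 16 + 16 = 32
Juno is nearest.

Juno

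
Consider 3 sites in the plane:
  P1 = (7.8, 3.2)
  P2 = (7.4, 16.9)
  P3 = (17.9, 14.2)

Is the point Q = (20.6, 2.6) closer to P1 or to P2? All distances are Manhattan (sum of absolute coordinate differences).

P1

d(Q,P1) = |20.6−7.8| + |2.6−3.2| = 12.8 + 0.6 = 13.4
d(Q,P2) = |20.6−7.4| + |2.6−16.9| = 13.2 + 14.3 = 27.5
13.4 < 27.5, so P1 is closer.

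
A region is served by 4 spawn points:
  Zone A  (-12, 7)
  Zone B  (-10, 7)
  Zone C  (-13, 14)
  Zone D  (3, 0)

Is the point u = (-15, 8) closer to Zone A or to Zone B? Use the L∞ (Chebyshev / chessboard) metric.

d(u, Zone A) = max(3, 1) = 3
d(u, Zone B) = max(5, 1) = 5
3 < 5, so Zone A is closer.

Zone A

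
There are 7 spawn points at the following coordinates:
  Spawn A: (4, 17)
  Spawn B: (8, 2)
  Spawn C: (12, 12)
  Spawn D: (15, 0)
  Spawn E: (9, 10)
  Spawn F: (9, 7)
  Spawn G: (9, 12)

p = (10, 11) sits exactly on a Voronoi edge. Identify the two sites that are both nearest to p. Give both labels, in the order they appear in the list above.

Squared distances from p to each site:
d²(p, Spawn A) = 36 + 36 = 72
d²(p, Spawn B) = 4 + 81 = 85
d²(p, Spawn C) = 4 + 1 = 5
d²(p, Spawn D) = 25 + 121 = 146
d²(p, Spawn E) = 1 + 1 = 2
d²(p, Spawn F) = 1 + 16 = 17
d²(p, Spawn G) = 1 + 1 = 2
p is equidistant from Spawn E and Spawn G (both at squared distance 2), and every other site is strictly farther — so p lies on the Spawn E–Spawn G Voronoi edge.

Spawn E and Spawn G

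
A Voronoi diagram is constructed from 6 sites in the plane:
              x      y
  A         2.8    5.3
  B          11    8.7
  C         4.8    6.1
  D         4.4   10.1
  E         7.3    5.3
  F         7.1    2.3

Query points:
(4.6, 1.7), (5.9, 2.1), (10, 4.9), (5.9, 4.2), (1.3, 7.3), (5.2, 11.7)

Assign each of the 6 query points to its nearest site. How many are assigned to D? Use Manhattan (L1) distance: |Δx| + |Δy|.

1

(4.6, 1.7) — d to each: A:5.4, B:13.4, C:4.6, D:8.6, E:6.3, F:3.1 → nearest is F
(5.9, 2.1) — d to each: A:6.3, B:11.7, C:5.1, D:9.5, E:4.6, F:1.4 → nearest is F
(10, 4.9) — d to each: A:7.6, B:4.8, C:6.4, D:10.8, E:3.1, F:5.5 → nearest is E
(5.9, 4.2) — d to each: A:4.2, B:9.6, C:3, D:7.4, E:2.5, F:3.1 → nearest is E
(1.3, 7.3) — d to each: A:3.5, B:11.1, C:4.7, D:5.9, E:8, F:10.8 → nearest is A
(5.2, 11.7) — d to each: A:8.8, B:8.8, C:6, D:2.4, E:8.5, F:11.3 → nearest is D
1 of the 6 points has D as nearest.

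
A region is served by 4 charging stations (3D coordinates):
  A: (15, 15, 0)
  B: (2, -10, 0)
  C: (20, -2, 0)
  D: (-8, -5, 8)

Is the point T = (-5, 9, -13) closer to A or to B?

B

Compare squared distances:
|TA|² = (-5−15)² + (9−15)² + (-13−0)² = 400 + 36 + 169 = 605
|TB|² = (-5−2)² + (9−(-10))² + (-13−0)² = 49 + 361 + 169 = 579
605 > 579, so B is closer.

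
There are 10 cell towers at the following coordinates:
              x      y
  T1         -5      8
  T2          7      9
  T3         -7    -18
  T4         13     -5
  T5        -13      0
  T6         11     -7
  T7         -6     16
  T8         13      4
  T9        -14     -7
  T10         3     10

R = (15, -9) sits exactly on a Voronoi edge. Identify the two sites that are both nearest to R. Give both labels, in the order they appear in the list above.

Squared distances from R to each site:
|RT1|² = (15−(-5))² + (-9−8)² = 400 + 289 = 689
|RT2|² = (15−7)² + (-9−9)² = 64 + 324 = 388
|RT3|² = (15−(-7))² + (-9−(-18))² = 484 + 81 = 565
|RT4|² = (15−13)² + (-9−(-5))² = 4 + 16 = 20
|RT5|² = (15−(-13))² + (-9−0)² = 784 + 81 = 865
|RT6|² = (15−11)² + (-9−(-7))² = 16 + 4 = 20
|RT7|² = (15−(-6))² + (-9−16)² = 441 + 625 = 1066
|RT8|² = (15−13)² + (-9−4)² = 4 + 169 = 173
|RT9|² = (15−(-14))² + (-9−(-7))² = 841 + 4 = 845
d²(R, T10) = (15−3)² + (-9−10)² = 144 + 361 = 505
R is equidistant from T4 and T6 (both at squared distance 20), and every other site is strictly farther — so R lies on the T4–T6 Voronoi edge.

T4 and T6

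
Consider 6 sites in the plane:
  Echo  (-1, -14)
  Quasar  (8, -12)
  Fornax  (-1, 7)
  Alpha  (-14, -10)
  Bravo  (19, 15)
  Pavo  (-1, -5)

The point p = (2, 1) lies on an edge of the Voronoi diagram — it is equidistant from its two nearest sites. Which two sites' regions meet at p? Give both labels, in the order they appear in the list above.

Fornax and Pavo

Squared distances from p to each site:
d²(p, Echo) = 9 + 225 = 234
d²(p, Quasar) = 36 + 169 = 205
d²(p, Fornax) = 9 + 36 = 45
d²(p, Alpha) = 256 + 121 = 377
d²(p, Bravo) = 289 + 196 = 485
d²(p, Pavo) = 9 + 36 = 45
p is equidistant from Fornax and Pavo (both at squared distance 45), and every other site is strictly farther — so p lies on the Fornax–Pavo Voronoi edge.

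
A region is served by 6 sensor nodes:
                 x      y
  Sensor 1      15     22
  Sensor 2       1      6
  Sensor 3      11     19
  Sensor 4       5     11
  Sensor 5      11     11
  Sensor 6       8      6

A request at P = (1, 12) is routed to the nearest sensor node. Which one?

Sensor 4

Squared Euclidean distances:
d²(P, Sensor 1) = 196 + 100 = 296
d²(P, Sensor 2) = 0 + 36 = 36
d²(P, Sensor 3) = 100 + 49 = 149
d²(P, Sensor 4) = 16 + 1 = 17
d²(P, Sensor 5) = 100 + 1 = 101
d²(P, Sensor 6) = 49 + 36 = 85
Minimum is at Sensor 4.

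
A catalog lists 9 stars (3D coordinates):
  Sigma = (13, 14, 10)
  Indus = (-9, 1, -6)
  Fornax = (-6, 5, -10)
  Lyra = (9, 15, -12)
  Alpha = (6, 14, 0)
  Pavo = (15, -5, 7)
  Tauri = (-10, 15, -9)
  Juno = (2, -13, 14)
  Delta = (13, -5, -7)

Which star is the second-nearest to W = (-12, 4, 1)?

Fornax

Compare squared distances (the ordering matches that of the actual distances):
d²(W, Sigma) = (-12−13)² + (4−14)² + (1−10)² = 625 + 100 + 81 = 806
d²(W, Indus) = (-12−(-9))² + (4−1)² + (1−(-6))² = 9 + 9 + 49 = 67
d²(W, Fornax) = (-12−(-6))² + (4−5)² + (1−(-10))² = 36 + 1 + 121 = 158
d²(W, Lyra) = (-12−9)² + (4−15)² + (1−(-12))² = 441 + 121 + 169 = 731
d²(W, Alpha) = (-12−6)² + (4−14)² + (1−0)² = 324 + 100 + 1 = 425
d²(W, Pavo) = (-12−15)² + (4−(-5))² + (1−7)² = 729 + 81 + 36 = 846
d²(W, Tauri) = (-12−(-10))² + (4−15)² + (1−(-9))² = 4 + 121 + 100 = 225
d²(W, Juno) = (-12−2)² + (4−(-13))² + (1−14)² = 196 + 289 + 169 = 654
d²(W, Delta) = (-12−13)² + (4−(-5))² + (1−(-7))² = 625 + 81 + 64 = 770
Sorted ascending: Indus, Fornax, Tauri, … — the second-nearest is Fornax.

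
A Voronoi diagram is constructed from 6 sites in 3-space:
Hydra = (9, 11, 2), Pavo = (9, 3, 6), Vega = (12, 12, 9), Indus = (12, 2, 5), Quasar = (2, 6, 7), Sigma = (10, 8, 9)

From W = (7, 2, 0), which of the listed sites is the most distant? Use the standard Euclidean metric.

Vega

Since √ is increasing, it suffices to compare squared distances:
d²(W, Hydra) = (7−9)² + (2−11)² + (0−2)² = 4 + 81 + 4 = 89
d²(W, Pavo) = (7−9)² + (2−3)² + (0−6)² = 4 + 1 + 36 = 41
d²(W, Vega) = (7−12)² + (2−12)² + (0−9)² = 25 + 100 + 81 = 206
d²(W, Indus) = (7−12)² + (2−2)² + (0−5)² = 25 + 0 + 25 = 50
d²(W, Quasar) = (7−2)² + (2−6)² + (0−7)² = 25 + 16 + 49 = 90
d²(W, Sigma) = (7−10)² + (2−8)² + (0−9)² = 9 + 36 + 81 = 126
The largest is to Vega.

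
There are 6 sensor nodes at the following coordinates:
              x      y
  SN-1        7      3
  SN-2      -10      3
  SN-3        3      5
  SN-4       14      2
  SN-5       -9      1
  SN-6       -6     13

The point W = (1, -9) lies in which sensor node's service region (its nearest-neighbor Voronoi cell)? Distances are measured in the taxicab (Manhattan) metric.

SN-3

d(W, SN-1) = |1−7| + |-9−3| = 6 + 12 = 18
d(W, SN-2) = |1−(-10)| + |-9−3| = 11 + 12 = 23
d(W, SN-3) = |1−3| + |-9−5| = 2 + 14 = 16
d(W, SN-4) = |1−14| + |-9−2| = 13 + 11 = 24
d(W, SN-5) = |1−(-9)| + |-9−1| = 10 + 10 = 20
d(W, SN-6) = |1−(-6)| + |-9−13| = 7 + 22 = 29
The smallest is to SN-3, so W lies in the Voronoi region of SN-3.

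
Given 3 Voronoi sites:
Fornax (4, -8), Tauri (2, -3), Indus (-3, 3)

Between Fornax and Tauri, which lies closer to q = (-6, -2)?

Tauri

Compare squared distances:
d²(q, Fornax) = (-6−4)² + (-2−(-8))² = 100 + 36 = 136
d²(q, Tauri) = (-6−2)² + (-2−(-3))² = 64 + 1 = 65
136 > 65, so Tauri is closer.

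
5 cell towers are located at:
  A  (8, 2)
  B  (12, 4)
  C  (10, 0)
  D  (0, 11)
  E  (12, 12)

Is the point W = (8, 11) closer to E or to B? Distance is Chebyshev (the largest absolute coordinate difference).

d(W,E) = max(4, 1) = 4
d(W,B) = max(4, 7) = 7
4 < 7, so E is closer.

E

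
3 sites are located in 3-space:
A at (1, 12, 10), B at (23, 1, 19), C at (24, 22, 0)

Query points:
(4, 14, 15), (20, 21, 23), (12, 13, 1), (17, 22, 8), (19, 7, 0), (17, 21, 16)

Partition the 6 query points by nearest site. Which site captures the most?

(4, 14, 15) — d² to each: A:38, B:546, C:689 → nearest is A
(20, 21, 23) — d² to each: A:611, B:425, C:546 → nearest is B
(12, 13, 1) — d² to each: A:203, B:589, C:226 → nearest is A
(17, 22, 8) — d² to each: A:360, B:598, C:113 → nearest is C
(19, 7, 0) — d² to each: A:449, B:413, C:250 → nearest is C
(17, 21, 16) — d² to each: A:373, B:445, C:306 → nearest is C
Tally — A:2, B:1, C:3. C captures the most (3).

C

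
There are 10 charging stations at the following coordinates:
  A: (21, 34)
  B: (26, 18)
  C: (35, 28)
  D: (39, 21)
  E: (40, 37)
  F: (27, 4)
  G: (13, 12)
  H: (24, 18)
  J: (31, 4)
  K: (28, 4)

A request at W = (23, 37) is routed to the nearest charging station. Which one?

A

Compare squared distances (the ordering matches that of the actual distances):
|WA|² = 4 + 9 = 13
|WB|² = 9 + 361 = 370
|WC|² = 144 + 81 = 225
|WD|² = 256 + 256 = 512
|WE|² = 289 + 0 = 289
|WF|² = 16 + 1089 = 1105
|WG|² = 100 + 625 = 725
|WH|² = 1 + 361 = 362
|WJ|² = 64 + 1089 = 1153
|WK|² = 25 + 1089 = 1114
The smallest is to A, so W lies in the Voronoi region of A.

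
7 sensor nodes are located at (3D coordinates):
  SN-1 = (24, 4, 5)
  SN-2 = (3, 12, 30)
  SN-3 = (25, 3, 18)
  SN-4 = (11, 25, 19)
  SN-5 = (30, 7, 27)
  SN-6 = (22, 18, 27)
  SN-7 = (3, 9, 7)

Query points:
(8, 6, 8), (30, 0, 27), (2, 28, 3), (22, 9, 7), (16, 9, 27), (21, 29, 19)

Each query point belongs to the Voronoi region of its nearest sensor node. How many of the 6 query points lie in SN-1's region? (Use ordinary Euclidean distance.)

1

(8, 6, 8) — d² to each: SN-1:269, SN-2:545, SN-3:398, SN-4:491, SN-5:846, SN-6:701, SN-7:35 → nearest is SN-7
(30, 0, 27) — d² to each: SN-1:536, SN-2:882, SN-3:115, SN-4:1050, SN-5:49, SN-6:388, SN-7:1210 → nearest is SN-5
(2, 28, 3) — d² to each: SN-1:1064, SN-2:986, SN-3:1379, SN-4:346, SN-5:1801, SN-6:1076, SN-7:378 → nearest is SN-4
(22, 9, 7) — d² to each: SN-1:33, SN-2:899, SN-3:166, SN-4:521, SN-5:468, SN-6:481, SN-7:361 → nearest is SN-1
(16, 9, 27) — d² to each: SN-1:573, SN-2:187, SN-3:198, SN-4:345, SN-5:200, SN-6:117, SN-7:569 → nearest is SN-6
(21, 29, 19) — d² to each: SN-1:830, SN-2:734, SN-3:693, SN-4:116, SN-5:629, SN-6:186, SN-7:868 → nearest is SN-4
1 of the 6 points has SN-1 as nearest.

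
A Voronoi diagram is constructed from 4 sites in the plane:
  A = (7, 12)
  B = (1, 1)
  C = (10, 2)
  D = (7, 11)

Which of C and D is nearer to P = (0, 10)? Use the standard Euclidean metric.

Compare squared distances:
|PC|² = (0−10)² + (10−2)² = 100 + 64 = 164
|PD|² = (0−7)² + (10−11)² = 49 + 1 = 50
164 > 50, so D is closer.

D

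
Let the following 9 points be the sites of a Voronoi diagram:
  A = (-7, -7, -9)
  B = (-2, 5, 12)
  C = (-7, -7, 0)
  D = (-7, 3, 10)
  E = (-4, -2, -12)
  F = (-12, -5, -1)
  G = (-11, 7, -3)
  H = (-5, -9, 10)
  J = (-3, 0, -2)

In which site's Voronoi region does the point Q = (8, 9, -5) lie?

Squared Euclidean distances:
|QA|² = (8−(-7))² + (9−(-7))² + (-5−(-9))² = 225 + 256 + 16 = 497
|QB|² = (8−(-2))² + (9−5)² + (-5−12)² = 100 + 16 + 289 = 405
|QC|² = (8−(-7))² + (9−(-7))² + (-5−0)² = 225 + 256 + 25 = 506
|QD|² = (8−(-7))² + (9−3)² + (-5−10)² = 225 + 36 + 225 = 486
|QE|² = (8−(-4))² + (9−(-2))² + (-5−(-12))² = 144 + 121 + 49 = 314
|QF|² = (8−(-12))² + (9−(-5))² + (-5−(-1))² = 400 + 196 + 16 = 612
|QG|² = (8−(-11))² + (9−7)² + (-5−(-3))² = 361 + 4 + 4 = 369
|QH|² = (8−(-5))² + (9−(-9))² + (-5−10)² = 169 + 324 + 225 = 718
|QJ|² = (8−(-3))² + (9−0)² + (-5−(-2))² = 121 + 81 + 9 = 211
Minimum is at J.

J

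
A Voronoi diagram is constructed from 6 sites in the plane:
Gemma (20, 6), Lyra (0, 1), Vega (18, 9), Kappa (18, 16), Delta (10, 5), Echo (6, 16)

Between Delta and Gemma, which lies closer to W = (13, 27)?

Compare squared distances:
d²(W, Delta) = (13−10)² + (27−5)² = 9 + 484 = 493
d²(W, Gemma) = (13−20)² + (27−6)² = 49 + 441 = 490
493 > 490, so Gemma is closer.

Gemma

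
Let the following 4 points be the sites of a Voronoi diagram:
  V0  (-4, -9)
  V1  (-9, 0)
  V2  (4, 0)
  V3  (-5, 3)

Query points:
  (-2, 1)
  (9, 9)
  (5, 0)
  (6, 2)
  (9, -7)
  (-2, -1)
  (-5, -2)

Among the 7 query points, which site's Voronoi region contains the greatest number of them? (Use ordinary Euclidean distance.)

(-2, 1) — d² to each: V0:104, V1:50, V2:37, V3:13 → nearest is V3
(9, 9) — d² to each: V0:493, V1:405, V2:106, V3:232 → nearest is V2
(5, 0) — d² to each: V0:162, V1:196, V2:1, V3:109 → nearest is V2
(6, 2) — d² to each: V0:221, V1:229, V2:8, V3:122 → nearest is V2
(9, -7) — d² to each: V0:173, V1:373, V2:74, V3:296 → nearest is V2
(-2, -1) — d² to each: V0:68, V1:50, V2:37, V3:25 → nearest is V3
(-5, -2) — d² to each: V0:50, V1:20, V2:85, V3:25 → nearest is V1
Tally — V1:1, V2:4, V3:2. V2 captures the most (4).

V2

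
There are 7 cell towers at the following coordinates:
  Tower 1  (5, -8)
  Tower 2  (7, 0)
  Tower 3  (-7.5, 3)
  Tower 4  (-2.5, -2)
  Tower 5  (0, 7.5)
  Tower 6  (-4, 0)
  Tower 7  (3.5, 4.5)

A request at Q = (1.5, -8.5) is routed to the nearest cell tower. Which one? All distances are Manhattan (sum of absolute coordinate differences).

Tower 1

d(Q, Tower 1) = |1.5−5| + |-8.5−(-8)| = 3.5 + 0.5 = 4
d(Q, Tower 2) = |1.5−7| + |-8.5−0| = 5.5 + 8.5 = 14
d(Q, Tower 3) = |1.5−(-7.5)| + |-8.5−3| = 9 + 11.5 = 20.5
d(Q, Tower 4) = |1.5−(-2.5)| + |-8.5−(-2)| = 4 + 6.5 = 10.5
d(Q, Tower 5) = |1.5−0| + |-8.5−7.5| = 1.5 + 16 = 17.5
d(Q, Tower 6) = |1.5−(-4)| + |-8.5−0| = 5.5 + 8.5 = 14
d(Q, Tower 7) = |1.5−3.5| + |-8.5−4.5| = 2 + 13 = 15
Tower 1 is nearest.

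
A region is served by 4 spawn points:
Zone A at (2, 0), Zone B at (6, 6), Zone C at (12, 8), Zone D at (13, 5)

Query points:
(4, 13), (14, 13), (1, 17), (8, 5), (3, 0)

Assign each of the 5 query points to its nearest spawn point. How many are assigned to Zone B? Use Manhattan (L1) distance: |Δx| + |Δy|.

3

(4, 13) — d to each: Zone A:15, Zone B:9, Zone C:13, Zone D:17 → nearest is Zone B
(14, 13) — d to each: Zone A:25, Zone B:15, Zone C:7, Zone D:9 → nearest is Zone C
(1, 17) — d to each: Zone A:18, Zone B:16, Zone C:20, Zone D:24 → nearest is Zone B
(8, 5) — d to each: Zone A:11, Zone B:3, Zone C:7, Zone D:5 → nearest is Zone B
(3, 0) — d to each: Zone A:1, Zone B:9, Zone C:17, Zone D:15 → nearest is Zone A
3 of the 5 points have Zone B as nearest.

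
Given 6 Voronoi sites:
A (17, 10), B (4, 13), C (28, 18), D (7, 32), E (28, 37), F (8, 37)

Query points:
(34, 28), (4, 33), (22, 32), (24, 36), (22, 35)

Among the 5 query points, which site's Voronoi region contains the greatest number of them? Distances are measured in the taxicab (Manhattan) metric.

E

(34, 28) — d to each: A:35, B:45, C:16, D:31, E:15, F:35 → nearest is E
(4, 33) — d to each: A:36, B:20, C:39, D:4, E:28, F:8 → nearest is D
(22, 32) — d to each: A:27, B:37, C:20, D:15, E:11, F:19 → nearest is E
(24, 36) — d to each: A:33, B:43, C:22, D:21, E:5, F:17 → nearest is E
(22, 35) — d to each: A:30, B:40, C:23, D:18, E:8, F:16 → nearest is E
Tally — D:1, E:4. E captures the most (4).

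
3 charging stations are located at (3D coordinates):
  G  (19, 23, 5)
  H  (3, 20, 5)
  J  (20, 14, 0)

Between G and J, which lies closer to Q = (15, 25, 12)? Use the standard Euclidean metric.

Compare squared distances:
|QG|² = (15−19)² + (25−23)² + (12−5)² = 16 + 4 + 49 = 69
|QJ|² = (15−20)² + (25−14)² + (12−0)² = 25 + 121 + 144 = 290
69 < 290, so G is closer.

G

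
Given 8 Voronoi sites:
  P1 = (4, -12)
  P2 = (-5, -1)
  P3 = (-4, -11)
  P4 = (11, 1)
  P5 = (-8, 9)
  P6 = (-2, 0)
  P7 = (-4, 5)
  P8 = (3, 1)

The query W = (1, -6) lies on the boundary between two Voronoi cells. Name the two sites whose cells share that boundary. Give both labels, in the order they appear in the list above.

P1 and P6

Squared distances from W to each site:
|WP1|² = 9 + 36 = 45
|WP2|² = 36 + 25 = 61
|WP3|² = 25 + 25 = 50
|WP4|² = 100 + 49 = 149
|WP5|² = 81 + 225 = 306
|WP6|² = 9 + 36 = 45
|WP7|² = 25 + 121 = 146
|WP8|² = 4 + 49 = 53
W is equidistant from P1 and P6 (both at squared distance 45), and every other site is strictly farther — so W lies on the P1–P6 Voronoi edge.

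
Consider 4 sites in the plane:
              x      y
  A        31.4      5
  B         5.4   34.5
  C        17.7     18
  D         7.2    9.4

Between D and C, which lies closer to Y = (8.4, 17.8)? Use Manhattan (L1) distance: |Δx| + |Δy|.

C

d(Y,D) = |8.4−7.2| + |17.8−9.4| = 1.2 + 8.4 = 9.6
d(Y,C) = |8.4−17.7| + |17.8−18| = 9.3 + 0.2 = 9.5
9.6 > 9.5, so C is closer.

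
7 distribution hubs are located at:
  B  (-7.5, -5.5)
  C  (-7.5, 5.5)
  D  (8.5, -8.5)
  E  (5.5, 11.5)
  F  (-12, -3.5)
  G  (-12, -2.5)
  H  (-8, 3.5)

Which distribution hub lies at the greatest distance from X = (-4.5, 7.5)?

Squared Euclidean distances:
|XB|² = (-4.5−(-7.5))² + (7.5−(-5.5))² = 9 + 169 = 178
|XC|² = (-4.5−(-7.5))² + (7.5−5.5)² = 9 + 4 = 13
|XD|² = (-4.5−8.5)² + (7.5−(-8.5))² = 169 + 256 = 425
|XE|² = (-4.5−5.5)² + (7.5−11.5)² = 100 + 16 = 116
|XF|² = (-4.5−(-12))² + (7.5−(-3.5))² = 56.25 + 121 = 177.25
|XG|² = (-4.5−(-12))² + (7.5−(-2.5))² = 56.25 + 100 = 156.25
|XH|² = (-4.5−(-8))² + (7.5−3.5)² = 12.25 + 16 = 28.25
The largest is to D.

D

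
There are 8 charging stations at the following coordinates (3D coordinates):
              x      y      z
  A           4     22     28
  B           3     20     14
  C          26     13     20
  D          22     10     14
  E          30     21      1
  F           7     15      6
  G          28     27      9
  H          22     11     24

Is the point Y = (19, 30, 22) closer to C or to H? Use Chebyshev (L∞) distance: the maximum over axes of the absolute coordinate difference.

C

d(Y,C) = max(7, 17, 2) = 17
d(Y,H) = max(3, 19, 2) = 19
17 < 19, so C is closer.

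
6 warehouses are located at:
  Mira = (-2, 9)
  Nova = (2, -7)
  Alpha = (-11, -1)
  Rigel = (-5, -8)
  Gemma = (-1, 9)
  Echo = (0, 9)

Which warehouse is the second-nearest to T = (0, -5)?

Compare squared distances (the ordering matches that of the actual distances):
d²(T, Mira) = (0−(-2))² + (-5−9)² = 4 + 196 = 200
d²(T, Nova) = (0−2)² + (-5−(-7))² = 4 + 4 = 8
d²(T, Alpha) = (0−(-11))² + (-5−(-1))² = 121 + 16 = 137
d²(T, Rigel) = (0−(-5))² + (-5−(-8))² = 25 + 9 = 34
d²(T, Gemma) = (0−(-1))² + (-5−9)² = 1 + 196 = 197
d²(T, Echo) = (0−0)² + (-5−9)² = 0 + 196 = 196
Sorted ascending: Nova, Rigel, Alpha, … — the second-nearest is Rigel.

Rigel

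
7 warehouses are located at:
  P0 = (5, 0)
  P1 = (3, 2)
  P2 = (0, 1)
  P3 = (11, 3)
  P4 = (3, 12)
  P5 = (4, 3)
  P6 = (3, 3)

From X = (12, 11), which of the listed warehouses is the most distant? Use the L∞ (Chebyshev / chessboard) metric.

P2

d(X,P0) = max(7, 11) = 11
d(X,P1) = max(9, 9) = 9
d(X,P2) = max(12, 10) = 12
d(X,P3) = max(1, 8) = 8
d(X,P4) = max(9, 1) = 9
d(X,P5) = max(8, 8) = 8
d(X,P6) = max(9, 8) = 9
The largest is to P2.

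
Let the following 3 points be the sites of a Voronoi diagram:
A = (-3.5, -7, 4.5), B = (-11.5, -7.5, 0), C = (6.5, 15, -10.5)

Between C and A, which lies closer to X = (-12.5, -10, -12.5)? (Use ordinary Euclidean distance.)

A

Compare squared distances:
|XC|² = (-12.5−6.5)² + (-10−15)² + (-12.5−(-10.5))² = 361 + 625 + 4 = 990
|XA|² = (-12.5−(-3.5))² + (-10−(-7))² + (-12.5−4.5)² = 81 + 9 + 289 = 379
990 > 379, so A is closer.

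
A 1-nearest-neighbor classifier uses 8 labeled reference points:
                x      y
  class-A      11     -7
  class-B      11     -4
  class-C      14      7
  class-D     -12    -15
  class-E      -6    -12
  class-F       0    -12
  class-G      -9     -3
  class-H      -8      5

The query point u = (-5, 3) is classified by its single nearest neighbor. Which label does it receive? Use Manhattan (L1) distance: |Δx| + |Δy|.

d(u, class-A) = |-5−11| + |3−(-7)| = 16 + 10 = 26
d(u, class-B) = |-5−11| + |3−(-4)| = 16 + 7 = 23
d(u, class-C) = |-5−14| + |3−7| = 19 + 4 = 23
d(u, class-D) = |-5−(-12)| + |3−(-15)| = 7 + 18 = 25
d(u, class-E) = |-5−(-6)| + |3−(-12)| = 1 + 15 = 16
d(u, class-F) = |-5−0| + |3−(-12)| = 5 + 15 = 20
d(u, class-G) = |-5−(-9)| + |3−(-3)| = 4 + 6 = 10
d(u, class-H) = |-5−(-8)| + |3−5| = 3 + 2 = 5
class-H is nearest.

class-H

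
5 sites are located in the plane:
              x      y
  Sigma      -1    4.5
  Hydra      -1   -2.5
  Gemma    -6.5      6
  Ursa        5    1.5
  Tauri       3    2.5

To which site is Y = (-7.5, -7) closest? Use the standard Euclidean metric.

Squared Euclidean distances:
d²(Y, Sigma) = (-7.5−(-1))² + (-7−4.5)² = 42.25 + 132.25 = 174.5
d²(Y, Hydra) = (-7.5−(-1))² + (-7−(-2.5))² = 42.25 + 20.25 = 62.5
d²(Y, Gemma) = (-7.5−(-6.5))² + (-7−6)² = 1 + 169 = 170
d²(Y, Ursa) = (-7.5−5)² + (-7−1.5)² = 156.25 + 72.25 = 228.5
d²(Y, Tauri) = (-7.5−3)² + (-7−2.5)² = 110.25 + 90.25 = 200.5
Minimum is at Hydra.

Hydra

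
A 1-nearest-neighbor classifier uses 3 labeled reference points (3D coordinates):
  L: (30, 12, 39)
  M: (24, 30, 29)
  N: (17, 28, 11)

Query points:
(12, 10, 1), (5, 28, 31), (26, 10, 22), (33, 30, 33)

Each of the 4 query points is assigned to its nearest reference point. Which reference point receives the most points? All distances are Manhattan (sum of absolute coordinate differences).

(12, 10, 1) — d to each: L:58, M:60, N:33 → nearest is N
(5, 28, 31) — d to each: L:49, M:23, N:32 → nearest is M
(26, 10, 22) — d to each: L:23, M:29, N:38 → nearest is L
(33, 30, 33) — d to each: L:27, M:13, N:40 → nearest is M
Tally — L:1, M:2, N:1. M captures the most (2).

M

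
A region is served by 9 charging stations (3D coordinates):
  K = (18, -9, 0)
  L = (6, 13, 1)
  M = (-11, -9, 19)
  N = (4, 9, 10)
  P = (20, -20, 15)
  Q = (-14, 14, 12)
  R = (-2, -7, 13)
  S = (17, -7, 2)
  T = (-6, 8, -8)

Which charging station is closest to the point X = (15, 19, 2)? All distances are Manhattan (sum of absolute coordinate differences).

d(X,K) = |15−18| + |19−(-9)| + |2−0| = 3 + 28 + 2 = 33
d(X,L) = |15−6| + |19−13| + |2−1| = 9 + 6 + 1 = 16
d(X,M) = |15−(-11)| + |19−(-9)| + |2−19| = 26 + 28 + 17 = 71
d(X,N) = |15−4| + |19−9| + |2−10| = 11 + 10 + 8 = 29
d(X,P) = |15−20| + |19−(-20)| + |2−15| = 5 + 39 + 13 = 57
d(X,Q) = |15−(-14)| + |19−14| + |2−12| = 29 + 5 + 10 = 44
d(X,R) = |15−(-2)| + |19−(-7)| + |2−13| = 17 + 26 + 11 = 54
d(X,S) = |15−17| + |19−(-7)| + |2−2| = 2 + 26 + 0 = 28
d(X,T) = |15−(-6)| + |19−8| + |2−(-8)| = 21 + 11 + 10 = 42
L is nearest.

L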